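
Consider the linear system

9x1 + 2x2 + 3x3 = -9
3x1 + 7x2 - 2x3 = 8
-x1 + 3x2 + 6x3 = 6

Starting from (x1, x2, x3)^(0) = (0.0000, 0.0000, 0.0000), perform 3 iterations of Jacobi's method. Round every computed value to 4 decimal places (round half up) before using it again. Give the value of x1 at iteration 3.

Iteration 1:
  x1 = (-9 - (2)·0.0000 - (3)·0.0000) / (9) = -1.0000
  x2 = (8 - (3)·0.0000 - (-2)·0.0000) / (7) = 1.1429
  x3 = (6 - (-1)·0.0000 - (3)·0.0000) / (6) = 1.0000
Iteration 2:
  x1 = (-9 - (2)·1.1429 - (3)·1.0000) / (9) = -1.5873
  x2 = (8 - (3)·-1.0000 - (-2)·1.0000) / (7) = 1.8571
  x3 = (6 - (-1)·-1.0000 - (3)·1.1429) / (6) = 0.2619
Iteration 3:
  x1 = (-9 - (2)·1.8571 - (3)·0.2619) / (9) = -1.5000
  x2 = (8 - (3)·-1.5873 - (-2)·0.2619) / (7) = 1.8980
  x3 = (6 - (-1)·-1.5873 - (3)·1.8571) / (6) = -0.1931

-1.5000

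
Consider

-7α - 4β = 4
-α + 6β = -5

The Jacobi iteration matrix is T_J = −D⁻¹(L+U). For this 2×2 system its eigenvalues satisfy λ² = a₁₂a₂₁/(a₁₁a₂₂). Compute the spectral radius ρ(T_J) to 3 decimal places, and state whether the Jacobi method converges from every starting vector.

a₁₂a₂₁/(a₁₁a₂₂) = (-4)·(-1) / ((-7)·(6)) = -0.095238
ρ = √|-0.095238| = √0.095238 = 0.309
ρ < 1, so Jacobi converges

0.309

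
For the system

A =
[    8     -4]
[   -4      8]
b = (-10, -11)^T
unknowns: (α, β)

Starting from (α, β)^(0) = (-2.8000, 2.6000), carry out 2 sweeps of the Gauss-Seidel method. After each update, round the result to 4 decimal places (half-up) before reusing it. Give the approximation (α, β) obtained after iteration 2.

Iteration 1:
  α = (-10 - (-4)·2.6000) / (8) = 0.0500
  β = (-11 - (-4)·0.0500) / (8) = -1.3500
Iteration 2:
  α = (-10 - (-4)·-1.3500) / (8) = -1.9250
  β = (-11 - (-4)·-1.9250) / (8) = -2.3375

(-1.9250, -2.3375)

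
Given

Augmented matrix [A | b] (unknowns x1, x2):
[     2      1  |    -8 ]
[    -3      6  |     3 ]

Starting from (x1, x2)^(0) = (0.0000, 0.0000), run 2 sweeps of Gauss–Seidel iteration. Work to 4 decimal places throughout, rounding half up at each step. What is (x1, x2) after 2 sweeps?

(-3.2500, -1.1250)

Iteration 1:
  x1 = (-8 - (1)·0.0000) / (2) = -4.0000
  x2 = (3 - (-3)·-4.0000) / (6) = -1.5000
Iteration 2:
  x1 = (-8 - (1)·-1.5000) / (2) = -3.2500
  x2 = (3 - (-3)·-3.2500) / (6) = -1.1250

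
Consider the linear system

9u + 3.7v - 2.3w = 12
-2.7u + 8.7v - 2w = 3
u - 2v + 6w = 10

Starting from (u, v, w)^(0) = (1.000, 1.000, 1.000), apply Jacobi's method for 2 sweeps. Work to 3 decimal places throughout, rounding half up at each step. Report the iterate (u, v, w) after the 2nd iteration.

(1.438, 1.132, 1.765)

Iteration 1:
  u = (12 - (3.7)·1.000 - (-2.3)·1.000) / (9) = 1.178
  v = (3 - (-2.7)·1.000 - (-2)·1.000) / (8.7) = 0.885
  w = (10 - (1)·1.000 - (-2)·1.000) / (6) = 1.833
Iteration 2:
  u = (12 - (3.7)·0.885 - (-2.3)·1.833) / (9) = 1.438
  v = (3 - (-2.7)·1.178 - (-2)·1.833) / (8.7) = 1.132
  w = (10 - (1)·1.178 - (-2)·0.885) / (6) = 1.765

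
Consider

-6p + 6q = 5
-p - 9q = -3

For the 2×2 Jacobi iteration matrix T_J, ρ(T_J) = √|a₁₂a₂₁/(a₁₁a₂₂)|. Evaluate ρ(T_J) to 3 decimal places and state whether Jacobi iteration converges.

a₁₂a₂₁/(a₁₁a₂₂) = (6)·(-1) / ((-6)·(-9)) = -0.111111
ρ = √|-0.111111| = √0.111111 = 0.333
ρ < 1, so Jacobi converges

0.333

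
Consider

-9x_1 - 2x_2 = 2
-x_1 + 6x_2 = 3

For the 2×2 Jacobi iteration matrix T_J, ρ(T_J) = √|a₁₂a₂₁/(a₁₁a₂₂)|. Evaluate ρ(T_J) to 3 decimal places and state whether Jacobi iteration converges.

0.192

a₁₂a₂₁/(a₁₁a₂₂) = (-2)·(-1) / ((-9)·(6)) = -0.037037
ρ = √|-0.037037| = √0.037037 = 0.192
ρ < 1, so Jacobi converges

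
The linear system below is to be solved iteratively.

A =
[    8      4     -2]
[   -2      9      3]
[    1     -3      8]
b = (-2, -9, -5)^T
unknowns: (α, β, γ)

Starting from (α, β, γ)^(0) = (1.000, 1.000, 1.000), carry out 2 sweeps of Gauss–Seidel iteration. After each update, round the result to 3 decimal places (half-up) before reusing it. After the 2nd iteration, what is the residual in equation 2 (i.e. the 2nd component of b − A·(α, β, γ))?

Iteration 1:
  α = (-2 - (4)·1.000 - (-2)·1.000) / (8) = -0.500
  β = (-9 - (-2)·-0.500 - (3)·1.000) / (9) = -1.444
  γ = (-5 - (1)·-0.500 - (-3)·-1.444) / (8) = -1.104
Iteration 2:
  α = (-2 - (4)·-1.444 - (-2)·-1.104) / (8) = 0.196
  β = (-9 - (-2)·0.196 - (3)·-1.104) / (9) = -0.588
  γ = (-5 - (1)·0.196 - (-3)·-0.588) / (8) = -0.870
Residual b − A·x = (-2.956, -0.706, 0.000)

-0.706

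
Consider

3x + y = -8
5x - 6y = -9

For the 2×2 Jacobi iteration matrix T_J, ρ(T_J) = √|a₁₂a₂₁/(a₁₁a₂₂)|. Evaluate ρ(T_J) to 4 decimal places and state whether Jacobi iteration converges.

a₁₂a₂₁/(a₁₁a₂₂) = (1)·(5) / ((3)·(-6)) = -0.277778
ρ = √|-0.277778| = √0.277778 = 0.5270
ρ < 1, so Jacobi converges

0.5270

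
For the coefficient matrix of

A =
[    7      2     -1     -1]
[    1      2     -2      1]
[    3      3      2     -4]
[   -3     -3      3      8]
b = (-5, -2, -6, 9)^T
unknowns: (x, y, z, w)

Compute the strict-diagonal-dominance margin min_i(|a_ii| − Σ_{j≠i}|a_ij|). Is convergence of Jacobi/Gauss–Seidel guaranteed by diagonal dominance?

-8

row 1: |7| − (2+1+1) = 3
row 2: |2| − (1+2+1) = -2
row 3: |2| − (3+3+4) = -8
row 4: |8| − (3+3+3) = -1
minimum over rows = -8 → not strictly diagonally dominant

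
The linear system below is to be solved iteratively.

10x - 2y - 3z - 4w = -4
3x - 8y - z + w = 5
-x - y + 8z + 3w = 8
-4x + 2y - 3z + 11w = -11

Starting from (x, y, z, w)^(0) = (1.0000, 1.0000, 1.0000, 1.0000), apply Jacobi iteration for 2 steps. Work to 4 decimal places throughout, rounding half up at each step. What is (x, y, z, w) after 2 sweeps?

Iteration 1:
  x = (-4 - (-2)·1.0000 - (-3)·1.0000 - (-4)·1.0000) / (10) = 0.5000
  y = (5 - (3)·1.0000 - (-1)·1.0000 - (1)·1.0000) / (-8) = -0.2500
  z = (8 - (-1)·1.0000 - (-1)·1.0000 - (3)·1.0000) / (8) = 0.8750
  w = (-11 - (-4)·1.0000 - (2)·1.0000 - (-3)·1.0000) / (11) = -0.5455
Iteration 2:
  x = (-4 - (-2)·-0.2500 - (-3)·0.8750 - (-4)·-0.5455) / (10) = -0.4057
  y = (5 - (3)·0.5000 - (-1)·0.8750 - (1)·-0.5455) / (-8) = -0.6151
  z = (8 - (-1)·0.5000 - (-1)·-0.2500 - (3)·-0.5455) / (8) = 1.2358
  w = (-11 - (-4)·0.5000 - (2)·-0.2500 - (-3)·0.8750) / (11) = -0.5341

(-0.4057, -0.6151, 1.2358, -0.5341)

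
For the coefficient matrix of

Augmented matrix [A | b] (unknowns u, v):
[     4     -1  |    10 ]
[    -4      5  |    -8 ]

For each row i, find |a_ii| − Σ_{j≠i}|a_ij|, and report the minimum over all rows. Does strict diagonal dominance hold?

row 1: |4| − (1) = 3
row 2: |5| − (4) = 1
minimum over rows = 1 → strictly diagonally dominant (convergence guaranteed)

1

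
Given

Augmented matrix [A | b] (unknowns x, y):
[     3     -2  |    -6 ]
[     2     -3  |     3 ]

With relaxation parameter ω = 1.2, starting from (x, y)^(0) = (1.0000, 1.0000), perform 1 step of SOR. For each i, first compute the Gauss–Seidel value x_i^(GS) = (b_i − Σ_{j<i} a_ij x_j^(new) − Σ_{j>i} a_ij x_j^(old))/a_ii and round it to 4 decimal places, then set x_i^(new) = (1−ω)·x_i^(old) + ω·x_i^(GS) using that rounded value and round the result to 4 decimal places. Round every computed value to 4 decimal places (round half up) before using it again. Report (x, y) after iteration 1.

Iteration 1:
  x: GS value = (-6 - (-2)·1.0000) / (3) = -1.3333;  x ← (1−ω)·1.0000 + ω·-1.3333 = -1.8000
  y: GS value = (3 - (2)·-1.8000) / (-3) = -2.2000;  y ← (1−ω)·1.0000 + ω·-2.2000 = -2.8400

(-1.8000, -2.8400)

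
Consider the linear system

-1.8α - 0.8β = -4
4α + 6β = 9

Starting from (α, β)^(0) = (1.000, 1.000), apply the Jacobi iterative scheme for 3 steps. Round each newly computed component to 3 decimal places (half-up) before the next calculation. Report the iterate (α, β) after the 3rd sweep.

(2.082, 0.265)

Iteration 1:
  α = (-4 - (-0.8)·1.000) / (-1.8) = 1.778
  β = (9 - (4)·1.000) / (6) = 0.833
Iteration 2:
  α = (-4 - (-0.8)·0.833) / (-1.8) = 1.852
  β = (9 - (4)·1.778) / (6) = 0.315
Iteration 3:
  α = (-4 - (-0.8)·0.315) / (-1.8) = 2.082
  β = (9 - (4)·1.852) / (6) = 0.265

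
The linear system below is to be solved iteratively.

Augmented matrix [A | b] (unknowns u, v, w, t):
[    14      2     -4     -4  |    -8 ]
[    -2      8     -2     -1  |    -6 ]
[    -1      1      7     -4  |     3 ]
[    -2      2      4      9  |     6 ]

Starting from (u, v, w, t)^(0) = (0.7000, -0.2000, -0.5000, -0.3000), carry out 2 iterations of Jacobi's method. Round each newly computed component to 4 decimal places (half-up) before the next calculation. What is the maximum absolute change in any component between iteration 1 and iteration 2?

0.7266

Iteration 1:
  u = (-8 - (2)·-0.2000 - (-4)·-0.5000 - (-4)·-0.3000) / (14) = -0.7714
  v = (-6 - (-2)·0.7000 - (-2)·-0.5000 - (-1)·-0.3000) / (8) = -0.7375
  w = (3 - (-1)·0.7000 - (1)·-0.2000 - (-4)·-0.3000) / (7) = 0.3857
  t = (6 - (-2)·0.7000 - (2)·-0.2000 - (4)·-0.5000) / (9) = 1.0889
Iteration 2:
  u = (-8 - (2)·-0.7375 - (-4)·0.3857 - (-4)·1.0889) / (14) = -0.0448
  v = (-6 - (-2)·-0.7714 - (-2)·0.3857 - (-1)·1.0889) / (8) = -0.7103
  w = (3 - (-1)·-0.7714 - (1)·-0.7375 - (-4)·1.0889) / (7) = 1.0460
  t = (6 - (-2)·-0.7714 - (2)·-0.7375 - (4)·0.3857) / (9) = 0.4877
Change: (0.7266, 0.0272, 0.6603, -0.6012) → max |·| = 0.7266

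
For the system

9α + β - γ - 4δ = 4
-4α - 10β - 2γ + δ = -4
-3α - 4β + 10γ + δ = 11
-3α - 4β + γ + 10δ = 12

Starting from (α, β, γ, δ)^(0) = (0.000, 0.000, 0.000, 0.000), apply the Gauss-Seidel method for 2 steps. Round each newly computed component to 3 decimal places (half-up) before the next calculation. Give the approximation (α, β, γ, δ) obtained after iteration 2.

(1.140, -0.191, 1.237, 1.342)

Iteration 1:
  α = (4 - (1)·0.000 - (-1)·0.000 - (-4)·0.000) / (9) = 0.444
  β = (-4 - (-4)·0.444 - (-2)·0.000 - (1)·0.000) / (-10) = 0.222
  γ = (11 - (-3)·0.444 - (-4)·0.222 - (1)·0.000) / (10) = 1.322
  δ = (12 - (-3)·0.444 - (-4)·0.222 - (1)·1.322) / (10) = 1.290
Iteration 2:
  α = (4 - (1)·0.222 - (-1)·1.322 - (-4)·1.290) / (9) = 1.140
  β = (-4 - (-4)·1.140 - (-2)·1.322 - (1)·1.290) / (-10) = -0.191
  γ = (11 - (-3)·1.140 - (-4)·-0.191 - (1)·1.290) / (10) = 1.237
  δ = (12 - (-3)·1.140 - (-4)·-0.191 - (1)·1.237) / (10) = 1.342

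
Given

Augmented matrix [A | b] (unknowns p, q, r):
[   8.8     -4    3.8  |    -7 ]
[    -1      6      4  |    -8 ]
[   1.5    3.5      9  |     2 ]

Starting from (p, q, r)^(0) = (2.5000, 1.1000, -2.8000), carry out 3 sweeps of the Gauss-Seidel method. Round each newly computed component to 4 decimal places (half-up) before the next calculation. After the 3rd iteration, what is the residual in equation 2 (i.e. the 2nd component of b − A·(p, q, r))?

-2.2289

Iteration 1:
  p = (-7 - (-4)·1.1000 - (3.8)·-2.8000) / (8.8) = 0.9136
  q = (-8 - (-1)·0.9136 - (4)·-2.8000) / (6) = 0.6856
  r = (2 - (1.5)·0.9136 - (3.5)·0.6856) / (9) = -0.1967
Iteration 2:
  p = (-7 - (-4)·0.6856 - (3.8)·-0.1967) / (8.8) = -0.3989
  q = (-8 - (-1)·-0.3989 - (4)·-0.1967) / (6) = -1.2687
  r = (2 - (1.5)·-0.3989 - (3.5)·-1.2687) / (9) = 0.7821
Iteration 3:
  p = (-7 - (-4)·-1.2687 - (3.8)·0.7821) / (8.8) = -1.7099
  q = (-8 - (-1)·-1.7099 - (4)·0.7821) / (6) = -2.1397
  r = (2 - (1.5)·-1.7099 - (3.5)·-2.1397) / (9) = 1.3393
Residual b − A·x = (-5.6010, -2.2289, 0.0001)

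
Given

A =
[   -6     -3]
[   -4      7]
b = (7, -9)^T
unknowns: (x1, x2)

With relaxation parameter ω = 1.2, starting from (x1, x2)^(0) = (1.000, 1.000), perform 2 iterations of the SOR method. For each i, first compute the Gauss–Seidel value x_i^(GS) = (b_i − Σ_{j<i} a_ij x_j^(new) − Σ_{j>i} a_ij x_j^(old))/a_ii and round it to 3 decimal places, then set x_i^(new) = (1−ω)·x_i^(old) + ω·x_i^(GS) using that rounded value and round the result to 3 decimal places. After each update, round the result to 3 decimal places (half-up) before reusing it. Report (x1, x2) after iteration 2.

(0.991, -0.212)

Iteration 1:
  x1: GS value = (7 - (-3)·1.000) / (-6) = -1.667;  x1 ← (1−ω)·1.000 + ω·-1.667 = -2.200
  x2: GS value = (-9 - (-4)·-2.200) / (7) = -2.543;  x2 ← (1−ω)·1.000 + ω·-2.543 = -3.252
Iteration 2:
  x1: GS value = (7 - (-3)·-3.252) / (-6) = 0.459;  x1 ← (1−ω)·-2.200 + ω·0.459 = 0.991
  x2: GS value = (-9 - (-4)·0.991) / (7) = -0.719;  x2 ← (1−ω)·-3.252 + ω·-0.719 = -0.212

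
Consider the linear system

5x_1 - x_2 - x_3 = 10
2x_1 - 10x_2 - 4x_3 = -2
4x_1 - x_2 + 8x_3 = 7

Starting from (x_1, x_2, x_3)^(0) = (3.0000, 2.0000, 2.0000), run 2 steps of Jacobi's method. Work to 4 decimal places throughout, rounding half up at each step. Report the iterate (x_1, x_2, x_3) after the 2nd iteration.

(1.9250, 0.9100, -0.5250)

Iteration 1:
  x_1 = (10 - (-1)·2.0000 - (-1)·2.0000) / (5) = 2.8000
  x_2 = (-2 - (2)·3.0000 - (-4)·2.0000) / (-10) = 0.0000
  x_3 = (7 - (4)·3.0000 - (-1)·2.0000) / (8) = -0.3750
Iteration 2:
  x_1 = (10 - (-1)·0.0000 - (-1)·-0.3750) / (5) = 1.9250
  x_2 = (-2 - (2)·2.8000 - (-4)·-0.3750) / (-10) = 0.9100
  x_3 = (7 - (4)·2.8000 - (-1)·0.0000) / (8) = -0.5250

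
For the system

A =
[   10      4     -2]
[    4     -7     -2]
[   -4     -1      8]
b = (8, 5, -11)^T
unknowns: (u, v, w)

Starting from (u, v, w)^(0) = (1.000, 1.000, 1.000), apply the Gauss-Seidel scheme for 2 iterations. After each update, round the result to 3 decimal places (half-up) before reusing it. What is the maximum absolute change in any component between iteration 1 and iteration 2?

Iteration 1:
  u = (8 - (4)·1.000 - (-2)·1.000) / (10) = 0.600
  v = (5 - (4)·0.600 - (-2)·1.000) / (-7) = -0.657
  w = (-11 - (-4)·0.600 - (-1)·-0.657) / (8) = -1.157
Iteration 2:
  u = (8 - (4)·-0.657 - (-2)·-1.157) / (10) = 0.831
  v = (5 - (4)·0.831 - (-2)·-1.157) / (-7) = 0.091
  w = (-11 - (-4)·0.831 - (-1)·0.091) / (8) = -0.948
Change: (0.231, 0.748, 0.209) → max |·| = 0.748

0.748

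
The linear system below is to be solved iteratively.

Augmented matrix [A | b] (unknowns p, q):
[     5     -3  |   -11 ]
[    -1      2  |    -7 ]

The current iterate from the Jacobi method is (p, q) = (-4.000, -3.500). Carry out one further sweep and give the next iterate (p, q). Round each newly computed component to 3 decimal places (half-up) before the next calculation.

One sweep:
  p = (-11 - (-3)·-3.500) / (5) = -4.300
  q = (-7 - (-1)·-4.000) / (2) = -5.500

(-4.300, -5.500)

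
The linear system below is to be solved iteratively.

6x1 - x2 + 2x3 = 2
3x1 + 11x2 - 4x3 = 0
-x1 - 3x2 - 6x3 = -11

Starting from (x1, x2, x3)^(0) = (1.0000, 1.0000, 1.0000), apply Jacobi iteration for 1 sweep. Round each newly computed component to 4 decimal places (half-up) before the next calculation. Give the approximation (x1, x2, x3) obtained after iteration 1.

Iteration 1:
  x1 = (2 - (-1)·1.0000 - (2)·1.0000) / (6) = 0.1667
  x2 = (0 - (3)·1.0000 - (-4)·1.0000) / (11) = 0.0909
  x3 = (-11 - (-1)·1.0000 - (-3)·1.0000) / (-6) = 1.1667

(0.1667, 0.0909, 1.1667)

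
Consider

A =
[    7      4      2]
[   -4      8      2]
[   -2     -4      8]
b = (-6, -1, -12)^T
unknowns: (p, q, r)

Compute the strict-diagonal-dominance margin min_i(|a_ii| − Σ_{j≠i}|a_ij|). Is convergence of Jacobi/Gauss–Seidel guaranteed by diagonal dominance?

1

row 1: |7| − (4+2) = 1
row 2: |8| − (4+2) = 2
row 3: |8| − (2+4) = 2
minimum over rows = 1 → strictly diagonally dominant (convergence guaranteed)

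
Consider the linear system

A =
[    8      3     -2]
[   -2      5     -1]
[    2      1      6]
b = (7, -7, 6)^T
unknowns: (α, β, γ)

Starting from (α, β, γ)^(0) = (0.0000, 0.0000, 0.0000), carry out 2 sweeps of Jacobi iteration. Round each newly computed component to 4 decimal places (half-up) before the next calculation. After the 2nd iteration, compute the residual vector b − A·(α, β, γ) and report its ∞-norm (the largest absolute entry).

2.1002

Iteration 1:
  α = (7 - (3)·0.0000 - (-2)·0.0000) / (8) = 0.8750
  β = (-7 - (-2)·0.0000 - (-1)·0.0000) / (5) = -1.4000
  γ = (6 - (2)·0.0000 - (1)·0.0000) / (6) = 1.0000
Iteration 2:
  α = (7 - (3)·-1.4000 - (-2)·1.0000) / (8) = 1.6500
  β = (-7 - (-2)·0.8750 - (-1)·1.0000) / (5) = -0.8500
  γ = (6 - (2)·0.8750 - (1)·-1.4000) / (6) = 0.9417
Residual b − A·x = (-1.7666, 1.4917, -2.1002); ∞-norm = 2.1002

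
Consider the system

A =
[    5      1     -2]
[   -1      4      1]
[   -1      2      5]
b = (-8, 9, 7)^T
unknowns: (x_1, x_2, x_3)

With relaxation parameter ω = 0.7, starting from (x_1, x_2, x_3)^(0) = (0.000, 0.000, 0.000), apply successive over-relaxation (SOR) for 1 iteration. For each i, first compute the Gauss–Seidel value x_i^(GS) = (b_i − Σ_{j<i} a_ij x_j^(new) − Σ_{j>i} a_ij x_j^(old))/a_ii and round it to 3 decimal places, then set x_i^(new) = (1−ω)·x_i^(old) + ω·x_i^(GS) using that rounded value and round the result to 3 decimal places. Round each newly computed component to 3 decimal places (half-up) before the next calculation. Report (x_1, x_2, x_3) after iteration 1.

(-1.120, 1.379, 0.437)

Iteration 1:
  x_1: GS value = (-8 - (1)·0.000 - (-2)·0.000) / (5) = -1.600;  x_1 ← (1−ω)·0.000 + ω·-1.600 = -1.120
  x_2: GS value = (9 - (-1)·-1.120 - (1)·0.000) / (4) = 1.970;  x_2 ← (1−ω)·0.000 + ω·1.970 = 1.379
  x_3: GS value = (7 - (-1)·-1.120 - (2)·1.379) / (5) = 0.624;  x_3 ← (1−ω)·0.000 + ω·0.624 = 0.437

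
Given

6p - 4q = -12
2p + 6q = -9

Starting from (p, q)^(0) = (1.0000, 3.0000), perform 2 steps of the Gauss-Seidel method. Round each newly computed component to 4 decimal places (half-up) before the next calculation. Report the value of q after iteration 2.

-0.5000

Iteration 1:
  p = (-12 - (-4)·3.0000) / (6) = 0.0000
  q = (-9 - (2)·0.0000) / (6) = -1.5000
Iteration 2:
  p = (-12 - (-4)·-1.5000) / (6) = -3.0000
  q = (-9 - (2)·-3.0000) / (6) = -0.5000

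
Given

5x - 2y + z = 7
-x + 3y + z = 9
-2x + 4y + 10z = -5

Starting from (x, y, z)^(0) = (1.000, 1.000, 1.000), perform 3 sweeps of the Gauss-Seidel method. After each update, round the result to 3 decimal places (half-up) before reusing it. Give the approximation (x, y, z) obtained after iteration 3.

Iteration 1:
  x = (7 - (-2)·1.000 - (1)·1.000) / (5) = 1.600
  y = (9 - (-1)·1.600 - (1)·1.000) / (3) = 3.200
  z = (-5 - (-2)·1.600 - (4)·3.200) / (10) = -1.460
Iteration 2:
  x = (7 - (-2)·3.200 - (1)·-1.460) / (5) = 2.972
  y = (9 - (-1)·2.972 - (1)·-1.460) / (3) = 4.477
  z = (-5 - (-2)·2.972 - (4)·4.477) / (10) = -1.696
Iteration 3:
  x = (7 - (-2)·4.477 - (1)·-1.696) / (5) = 3.530
  y = (9 - (-1)·3.530 - (1)·-1.696) / (3) = 4.742
  z = (-5 - (-2)·3.530 - (4)·4.742) / (10) = -1.691

(3.530, 4.742, -1.691)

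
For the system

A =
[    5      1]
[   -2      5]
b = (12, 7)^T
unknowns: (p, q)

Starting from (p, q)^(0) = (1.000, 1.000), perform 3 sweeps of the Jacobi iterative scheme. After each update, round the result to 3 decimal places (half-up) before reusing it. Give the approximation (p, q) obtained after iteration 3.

(1.944, 2.216)

Iteration 1:
  p = (12 - (1)·1.000) / (5) = 2.200
  q = (7 - (-2)·1.000) / (5) = 1.800
Iteration 2:
  p = (12 - (1)·1.800) / (5) = 2.040
  q = (7 - (-2)·2.200) / (5) = 2.280
Iteration 3:
  p = (12 - (1)·2.280) / (5) = 1.944
  q = (7 - (-2)·2.040) / (5) = 2.216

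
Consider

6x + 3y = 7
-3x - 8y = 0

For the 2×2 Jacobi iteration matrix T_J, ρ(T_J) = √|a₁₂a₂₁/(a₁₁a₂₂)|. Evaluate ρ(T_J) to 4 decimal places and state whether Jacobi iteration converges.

0.4330

a₁₂a₂₁/(a₁₁a₂₂) = (3)·(-3) / ((6)·(-8)) = 0.187500
ρ = √|0.187500| = √0.187500 = 0.4330
ρ < 1, so Jacobi converges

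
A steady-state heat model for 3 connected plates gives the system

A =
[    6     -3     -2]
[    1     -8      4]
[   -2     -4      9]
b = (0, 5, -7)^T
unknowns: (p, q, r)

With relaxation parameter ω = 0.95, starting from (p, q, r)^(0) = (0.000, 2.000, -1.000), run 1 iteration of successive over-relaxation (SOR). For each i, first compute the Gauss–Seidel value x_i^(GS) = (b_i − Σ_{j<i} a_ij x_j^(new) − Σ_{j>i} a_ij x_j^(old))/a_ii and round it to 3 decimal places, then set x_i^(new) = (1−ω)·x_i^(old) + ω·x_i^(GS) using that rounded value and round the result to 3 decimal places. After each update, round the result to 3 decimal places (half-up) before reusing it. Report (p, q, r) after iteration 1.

(0.634, -0.894, -1.032)

Iteration 1:
  p: GS value = (0 - (-3)·2.000 - (-2)·-1.000) / (6) = 0.667;  p ← (1−ω)·0.000 + ω·0.667 = 0.634
  q: GS value = (5 - (1)·0.634 - (4)·-1.000) / (-8) = -1.046;  q ← (1−ω)·2.000 + ω·-1.046 = -0.894
  r: GS value = (-7 - (-2)·0.634 - (-4)·-0.894) / (9) = -1.034;  r ← (1−ω)·-1.000 + ω·-1.034 = -1.032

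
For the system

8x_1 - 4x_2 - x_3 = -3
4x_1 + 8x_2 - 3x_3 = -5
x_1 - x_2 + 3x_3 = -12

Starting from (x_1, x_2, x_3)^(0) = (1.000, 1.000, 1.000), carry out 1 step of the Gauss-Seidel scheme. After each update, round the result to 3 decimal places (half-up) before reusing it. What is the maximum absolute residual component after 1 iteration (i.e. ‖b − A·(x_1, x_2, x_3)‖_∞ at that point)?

15.624

Iteration 1:
  x_1 = (-3 - (-4)·1.000 - (-1)·1.000) / (8) = 0.250
  x_2 = (-5 - (4)·0.250 - (-3)·1.000) / (8) = -0.375
  x_3 = (-12 - (1)·0.250 - (-1)·-0.375) / (3) = -4.208
Residual b − A·x = (-10.708, -15.624, -0.001); ∞-norm = 15.624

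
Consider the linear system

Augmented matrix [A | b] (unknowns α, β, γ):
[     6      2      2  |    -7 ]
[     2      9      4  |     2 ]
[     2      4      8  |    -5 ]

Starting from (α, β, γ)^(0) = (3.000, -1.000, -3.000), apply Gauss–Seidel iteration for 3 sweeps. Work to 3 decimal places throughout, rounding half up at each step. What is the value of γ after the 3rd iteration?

Iteration 1:
  α = (-7 - (2)·-1.000 - (2)·-3.000) / (6) = 0.167
  β = (2 - (2)·0.167 - (4)·-3.000) / (9) = 1.518
  γ = (-5 - (2)·0.167 - (4)·1.518) / (8) = -1.426
Iteration 2:
  α = (-7 - (2)·1.518 - (2)·-1.426) / (6) = -1.197
  β = (2 - (2)·-1.197 - (4)·-1.426) / (9) = 1.122
  γ = (-5 - (2)·-1.197 - (4)·1.122) / (8) = -0.887
Iteration 3:
  α = (-7 - (2)·1.122 - (2)·-0.887) / (6) = -1.245
  β = (2 - (2)·-1.245 - (4)·-0.887) / (9) = 0.893
  γ = (-5 - (2)·-1.245 - (4)·0.893) / (8) = -0.760

-0.760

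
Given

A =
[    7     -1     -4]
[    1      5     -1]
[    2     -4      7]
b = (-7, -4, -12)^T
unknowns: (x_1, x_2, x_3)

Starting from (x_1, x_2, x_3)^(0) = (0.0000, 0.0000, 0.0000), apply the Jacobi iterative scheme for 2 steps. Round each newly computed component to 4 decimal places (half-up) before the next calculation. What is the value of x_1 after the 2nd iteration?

Iteration 1:
  x_1 = (-7 - (-1)·0.0000 - (-4)·0.0000) / (7) = -1.0000
  x_2 = (-4 - (1)·0.0000 - (-1)·0.0000) / (5) = -0.8000
  x_3 = (-12 - (2)·0.0000 - (-4)·0.0000) / (7) = -1.7143
Iteration 2:
  x_1 = (-7 - (-1)·-0.8000 - (-4)·-1.7143) / (7) = -2.0939
  x_2 = (-4 - (1)·-1.0000 - (-1)·-1.7143) / (5) = -0.9429
  x_3 = (-12 - (2)·-1.0000 - (-4)·-0.8000) / (7) = -1.8857

-2.0939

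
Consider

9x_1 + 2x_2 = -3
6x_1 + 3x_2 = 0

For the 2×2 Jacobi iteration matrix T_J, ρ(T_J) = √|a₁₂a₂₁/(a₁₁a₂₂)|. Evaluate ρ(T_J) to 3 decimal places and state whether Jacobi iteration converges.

0.667

a₁₂a₂₁/(a₁₁a₂₂) = (2)·(6) / ((9)·(3)) = 0.444444
ρ = √|0.444444| = √0.444444 = 0.667
ρ < 1, so Jacobi converges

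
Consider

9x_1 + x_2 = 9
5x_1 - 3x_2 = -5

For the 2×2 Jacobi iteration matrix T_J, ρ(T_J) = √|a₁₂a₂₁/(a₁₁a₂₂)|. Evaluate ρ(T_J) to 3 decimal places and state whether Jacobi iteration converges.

0.430

a₁₂a₂₁/(a₁₁a₂₂) = (1)·(5) / ((9)·(-3)) = -0.185185
ρ = √|-0.185185| = √0.185185 = 0.430
ρ < 1, so Jacobi converges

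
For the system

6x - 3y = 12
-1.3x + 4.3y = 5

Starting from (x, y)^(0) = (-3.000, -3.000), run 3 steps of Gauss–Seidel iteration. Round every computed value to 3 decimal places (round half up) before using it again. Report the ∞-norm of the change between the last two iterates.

0.326

Iteration 1:
  x = (12 - (-3)·-3.000) / (6) = 0.500
  y = (5 - (-1.3)·0.500) / (4.3) = 1.314
Iteration 2:
  x = (12 - (-3)·1.314) / (6) = 2.657
  y = (5 - (-1.3)·2.657) / (4.3) = 1.966
Iteration 3:
  x = (12 - (-3)·1.966) / (6) = 2.983
  y = (5 - (-1.3)·2.983) / (4.3) = 2.065
Change: (0.326, 0.099) → max |·| = 0.326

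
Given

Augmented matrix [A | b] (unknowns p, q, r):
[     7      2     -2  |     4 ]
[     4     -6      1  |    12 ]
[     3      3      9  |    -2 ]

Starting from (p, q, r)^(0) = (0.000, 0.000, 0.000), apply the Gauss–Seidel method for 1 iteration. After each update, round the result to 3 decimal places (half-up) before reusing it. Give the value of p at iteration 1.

0.571

Iteration 1:
  p = (4 - (2)·0.000 - (-2)·0.000) / (7) = 0.571
  q = (12 - (4)·0.571 - (1)·0.000) / (-6) = -1.619
  r = (-2 - (3)·0.571 - (3)·-1.619) / (9) = 0.127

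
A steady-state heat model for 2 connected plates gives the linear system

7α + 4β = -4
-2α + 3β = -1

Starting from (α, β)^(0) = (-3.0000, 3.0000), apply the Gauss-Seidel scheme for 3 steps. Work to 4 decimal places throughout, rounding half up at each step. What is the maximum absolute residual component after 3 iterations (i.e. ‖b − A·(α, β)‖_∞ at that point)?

2.8193

Iteration 1:
  α = (-4 - (4)·3.0000) / (7) = -2.2857
  β = (-1 - (-2)·-2.2857) / (3) = -1.8571
Iteration 2:
  α = (-4 - (4)·-1.8571) / (7) = 0.4898
  β = (-1 - (-2)·0.4898) / (3) = -0.0068
Iteration 3:
  α = (-4 - (4)·-0.0068) / (7) = -0.5675
  β = (-1 - (-2)·-0.5675) / (3) = -0.7117
Residual b − A·x = (2.8193, 0.0001); ∞-norm = 2.8193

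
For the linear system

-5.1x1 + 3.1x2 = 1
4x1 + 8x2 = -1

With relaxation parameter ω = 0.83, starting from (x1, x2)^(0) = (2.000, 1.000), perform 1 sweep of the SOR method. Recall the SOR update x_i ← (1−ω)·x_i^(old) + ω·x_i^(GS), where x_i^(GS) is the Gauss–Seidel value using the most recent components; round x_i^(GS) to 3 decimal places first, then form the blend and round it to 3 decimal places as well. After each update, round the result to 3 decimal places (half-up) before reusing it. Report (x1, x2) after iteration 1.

(0.682, -0.217)

Iteration 1:
  x1: GS value = (1 - (3.1)·1.000) / (-5.1) = 0.412;  x1 ← (1−ω)·2.000 + ω·0.412 = 0.682
  x2: GS value = (-1 - (4)·0.682) / (8) = -0.466;  x2 ← (1−ω)·1.000 + ω·-0.466 = -0.217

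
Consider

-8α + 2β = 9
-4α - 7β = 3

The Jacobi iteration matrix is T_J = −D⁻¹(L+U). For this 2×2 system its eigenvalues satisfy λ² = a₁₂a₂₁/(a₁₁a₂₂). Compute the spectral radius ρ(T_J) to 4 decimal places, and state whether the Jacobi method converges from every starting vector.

0.3780

a₁₂a₂₁/(a₁₁a₂₂) = (2)·(-4) / ((-8)·(-7)) = -0.142857
ρ = √|-0.142857| = √0.142857 = 0.3780
ρ < 1, so Jacobi converges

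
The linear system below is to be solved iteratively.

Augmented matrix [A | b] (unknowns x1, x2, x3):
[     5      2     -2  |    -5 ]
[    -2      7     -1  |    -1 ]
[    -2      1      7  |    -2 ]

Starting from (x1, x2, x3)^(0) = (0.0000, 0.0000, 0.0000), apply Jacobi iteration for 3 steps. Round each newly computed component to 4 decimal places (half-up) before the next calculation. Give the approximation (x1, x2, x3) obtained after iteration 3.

(-1.0326, -0.5236, -0.5207)

Iteration 1:
  x1 = (-5 - (2)·0.0000 - (-2)·0.0000) / (5) = -1.0000
  x2 = (-1 - (-2)·0.0000 - (-1)·0.0000) / (7) = -0.1429
  x3 = (-2 - (-2)·0.0000 - (1)·0.0000) / (7) = -0.2857
Iteration 2:
  x1 = (-5 - (2)·-0.1429 - (-2)·-0.2857) / (5) = -1.0571
  x2 = (-1 - (-2)·-1.0000 - (-1)·-0.2857) / (7) = -0.4694
  x3 = (-2 - (-2)·-1.0000 - (1)·-0.1429) / (7) = -0.5510
Iteration 3:
  x1 = (-5 - (2)·-0.4694 - (-2)·-0.5510) / (5) = -1.0326
  x2 = (-1 - (-2)·-1.0571 - (-1)·-0.5510) / (7) = -0.5236
  x3 = (-2 - (-2)·-1.0571 - (1)·-0.4694) / (7) = -0.5207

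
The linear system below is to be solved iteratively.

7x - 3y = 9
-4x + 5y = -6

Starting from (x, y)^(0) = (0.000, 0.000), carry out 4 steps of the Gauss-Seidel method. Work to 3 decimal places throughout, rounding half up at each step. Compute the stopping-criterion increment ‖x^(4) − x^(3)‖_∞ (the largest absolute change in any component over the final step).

0.008

Iteration 1:
  x = (9 - (-3)·0.000) / (7) = 1.286
  y = (-6 - (-4)·1.286) / (5) = -0.171
Iteration 2:
  x = (9 - (-3)·-0.171) / (7) = 1.212
  y = (-6 - (-4)·1.212) / (5) = -0.230
Iteration 3:
  x = (9 - (-3)·-0.230) / (7) = 1.187
  y = (-6 - (-4)·1.187) / (5) = -0.250
Iteration 4:
  x = (9 - (-3)·-0.250) / (7) = 1.179
  y = (-6 - (-4)·1.179) / (5) = -0.257
Change: (-0.008, -0.007) → max |·| = 0.008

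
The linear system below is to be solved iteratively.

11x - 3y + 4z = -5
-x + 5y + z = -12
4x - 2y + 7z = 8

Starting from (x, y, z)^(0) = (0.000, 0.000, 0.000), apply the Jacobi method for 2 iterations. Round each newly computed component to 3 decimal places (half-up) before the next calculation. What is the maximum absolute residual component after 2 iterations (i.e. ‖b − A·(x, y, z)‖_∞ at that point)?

Iteration 1:
  x = (-5 - (-3)·0.000 - (4)·0.000) / (11) = -0.455
  y = (-12 - (-1)·0.000 - (1)·0.000) / (5) = -2.400
  z = (8 - (4)·0.000 - (-2)·0.000) / (7) = 1.143
Iteration 2:
  x = (-5 - (-3)·-2.400 - (4)·1.143) / (11) = -1.525
  y = (-12 - (-1)·-0.455 - (1)·1.143) / (5) = -2.720
  z = (8 - (4)·-0.455 - (-2)·-2.400) / (7) = 0.717
Residual b − A·x = (0.747, -0.642, 3.641); ∞-norm = 3.641

3.641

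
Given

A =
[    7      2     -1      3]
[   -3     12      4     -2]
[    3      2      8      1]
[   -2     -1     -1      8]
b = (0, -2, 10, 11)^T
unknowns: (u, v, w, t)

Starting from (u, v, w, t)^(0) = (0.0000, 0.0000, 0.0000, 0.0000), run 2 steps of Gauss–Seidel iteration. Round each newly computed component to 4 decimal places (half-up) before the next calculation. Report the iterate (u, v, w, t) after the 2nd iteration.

Iteration 1:
  u = (0 - (2)·0.0000 - (-1)·0.0000 - (3)·0.0000) / (7) = 0.0000
  v = (-2 - (-3)·0.0000 - (4)·0.0000 - (-2)·0.0000) / (12) = -0.1667
  w = (10 - (3)·0.0000 - (2)·-0.1667 - (1)·0.0000) / (8) = 1.2917
  t = (11 - (-2)·0.0000 - (-1)·-0.1667 - (-1)·1.2917) / (8) = 1.5156
Iteration 2:
  u = (0 - (2)·-0.1667 - (-1)·1.2917 - (3)·1.5156) / (7) = -0.4174
  v = (-2 - (-3)·-0.4174 - (4)·1.2917 - (-2)·1.5156) / (12) = -0.4490
  w = (10 - (3)·-0.4174 - (2)·-0.4490 - (1)·1.5156) / (8) = 1.3293
  t = (11 - (-2)·-0.4174 - (-1)·-0.4490 - (-1)·1.3293) / (8) = 1.3807

(-0.4174, -0.4490, 1.3293, 1.3807)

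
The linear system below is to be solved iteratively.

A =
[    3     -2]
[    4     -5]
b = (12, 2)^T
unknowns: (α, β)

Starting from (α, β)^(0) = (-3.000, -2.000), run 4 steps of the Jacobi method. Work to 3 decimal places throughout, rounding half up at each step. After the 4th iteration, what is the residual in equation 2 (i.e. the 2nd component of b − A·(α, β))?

Iteration 1:
  α = (12 - (-2)·-2.000) / (3) = 2.667
  β = (2 - (4)·-3.000) / (-5) = -2.800
Iteration 2:
  α = (12 - (-2)·-2.800) / (3) = 2.133
  β = (2 - (4)·2.667) / (-5) = 1.734
Iteration 3:
  α = (12 - (-2)·1.734) / (3) = 5.156
  β = (2 - (4)·2.133) / (-5) = 1.306
Iteration 4:
  α = (12 - (-2)·1.306) / (3) = 4.871
  β = (2 - (4)·5.156) / (-5) = 3.725
Residual b − A·x = (4.837, 1.141)

1.141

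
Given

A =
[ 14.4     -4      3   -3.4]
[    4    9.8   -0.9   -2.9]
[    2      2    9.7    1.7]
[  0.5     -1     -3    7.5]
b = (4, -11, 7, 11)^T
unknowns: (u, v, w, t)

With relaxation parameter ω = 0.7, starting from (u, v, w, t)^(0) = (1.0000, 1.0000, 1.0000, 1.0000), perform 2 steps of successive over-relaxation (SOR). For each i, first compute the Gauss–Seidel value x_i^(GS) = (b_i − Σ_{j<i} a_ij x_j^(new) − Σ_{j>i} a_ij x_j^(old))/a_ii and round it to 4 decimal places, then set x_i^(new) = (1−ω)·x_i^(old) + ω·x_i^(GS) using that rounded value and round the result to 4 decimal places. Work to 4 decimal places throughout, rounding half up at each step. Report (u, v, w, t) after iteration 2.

Iteration 1:
  u: GS value = (4 - (-4)·1.0000 - (3)·1.0000 - (-3.4)·1.0000) / (14.4) = 0.5833;  u ← (1−ω)·1.0000 + ω·0.5833 = 0.7083
  v: GS value = (-11 - (4)·0.7083 - (-0.9)·1.0000 - (-2.9)·1.0000) / (9.8) = -1.0238;  v ← (1−ω)·1.0000 + ω·-1.0238 = -0.4167
  w: GS value = (7 - (2)·0.7083 - (2)·-0.4167 - (1.7)·1.0000) / (9.7) = 0.4863;  w ← (1−ω)·1.0000 + ω·0.4863 = 0.6404
  t: GS value = (11 - (0.5)·0.7083 - (-1)·-0.4167 - (-3)·0.6404) / (7.5) = 1.6200;  t ← (1−ω)·1.0000 + ω·1.6200 = 1.4340
Iteration 2:
  u: GS value = (4 - (-4)·-0.4167 - (3)·0.6404 - (-3.4)·1.4340) / (14.4) = 0.3672;  u ← (1−ω)·0.7083 + ω·0.3672 = 0.4695
  v: GS value = (-11 - (4)·0.4695 - (-0.9)·0.6404 - (-2.9)·1.4340) / (9.8) = -0.8309;  v ← (1−ω)·-0.4167 + ω·-0.8309 = -0.7066
  w: GS value = (7 - (2)·0.4695 - (2)·-0.7066 - (1.7)·1.4340) / (9.7) = 0.5192;  w ← (1−ω)·0.6404 + ω·0.5192 = 0.5556
  t: GS value = (11 - (0.5)·0.4695 - (-1)·-0.7066 - (-3)·0.5556) / (7.5) = 1.5634;  t ← (1−ω)·1.4340 + ω·1.5634 = 1.5246

(0.4695, -0.7066, 0.5556, 1.5246)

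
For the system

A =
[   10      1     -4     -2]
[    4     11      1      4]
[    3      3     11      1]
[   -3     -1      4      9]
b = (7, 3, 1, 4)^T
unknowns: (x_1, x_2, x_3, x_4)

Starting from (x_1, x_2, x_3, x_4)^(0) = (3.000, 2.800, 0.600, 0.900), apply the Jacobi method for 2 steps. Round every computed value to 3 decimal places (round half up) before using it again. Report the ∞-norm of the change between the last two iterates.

Iteration 1:
  x_1 = (7 - (1)·2.800 - (-4)·0.600 - (-2)·0.900) / (10) = 0.840
  x_2 = (3 - (4)·3.000 - (1)·0.600 - (4)·0.900) / (11) = -1.200
  x_3 = (1 - (3)·3.000 - (3)·2.800 - (1)·0.900) / (11) = -1.573
  x_4 = (4 - (-3)·3.000 - (-1)·2.800 - (4)·0.600) / (9) = 1.489
Iteration 2:
  x_1 = (7 - (1)·-1.200 - (-4)·-1.573 - (-2)·1.489) / (10) = 0.489
  x_2 = (3 - (4)·0.840 - (1)·-1.573 - (4)·1.489) / (11) = -0.431
  x_3 = (1 - (3)·0.840 - (3)·-1.200 - (1)·1.489) / (11) = 0.054
  x_4 = (4 - (-3)·0.840 - (-1)·-1.200 - (4)·-1.573) / (9) = 1.290
Change: (-0.351, 0.769, 1.627, -0.199) → max |·| = 1.627

1.627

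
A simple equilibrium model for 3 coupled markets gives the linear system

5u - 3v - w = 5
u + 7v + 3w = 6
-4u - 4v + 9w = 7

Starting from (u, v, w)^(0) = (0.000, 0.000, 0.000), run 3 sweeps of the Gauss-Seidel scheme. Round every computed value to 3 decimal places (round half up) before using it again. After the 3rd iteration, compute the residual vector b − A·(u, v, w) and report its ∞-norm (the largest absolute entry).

Iteration 1:
  u = (5 - (-3)·0.000 - (-1)·0.000) / (5) = 1.000
  v = (6 - (1)·1.000 - (3)·0.000) / (7) = 0.714
  w = (7 - (-4)·1.000 - (-4)·0.714) / (9) = 1.540
Iteration 2:
  u = (5 - (-3)·0.714 - (-1)·1.540) / (5) = 1.736
  v = (6 - (1)·1.736 - (3)·1.540) / (7) = -0.051
  w = (7 - (-4)·1.736 - (-4)·-0.051) / (9) = 1.527
Iteration 3:
  u = (5 - (-3)·-0.051 - (-1)·1.527) / (5) = 1.275
  v = (6 - (1)·1.275 - (3)·1.527) / (7) = 0.021
  w = (7 - (-4)·1.275 - (-4)·0.021) / (9) = 1.354
Residual b − A·x = (0.042, 0.516, -0.002); ∞-norm = 0.516

0.516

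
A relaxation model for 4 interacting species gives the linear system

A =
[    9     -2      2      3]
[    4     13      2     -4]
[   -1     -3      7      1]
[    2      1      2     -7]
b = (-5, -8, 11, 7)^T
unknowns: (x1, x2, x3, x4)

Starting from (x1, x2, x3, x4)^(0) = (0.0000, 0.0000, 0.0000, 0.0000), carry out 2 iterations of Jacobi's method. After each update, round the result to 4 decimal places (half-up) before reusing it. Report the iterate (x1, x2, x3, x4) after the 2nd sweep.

(-0.7082, -0.9939, 1.3712, -0.7977)

Iteration 1:
  x1 = (-5 - (-2)·0.0000 - (2)·0.0000 - (3)·0.0000) / (9) = -0.5556
  x2 = (-8 - (4)·0.0000 - (2)·0.0000 - (-4)·0.0000) / (13) = -0.6154
  x3 = (11 - (-1)·0.0000 - (-3)·0.0000 - (1)·0.0000) / (7) = 1.5714
  x4 = (7 - (2)·0.0000 - (1)·0.0000 - (2)·0.0000) / (-7) = -1.0000
Iteration 2:
  x1 = (-5 - (-2)·-0.6154 - (2)·1.5714 - (3)·-1.0000) / (9) = -0.7082
  x2 = (-8 - (4)·-0.5556 - (2)·1.5714 - (-4)·-1.0000) / (13) = -0.9939
  x3 = (11 - (-1)·-0.5556 - (-3)·-0.6154 - (1)·-1.0000) / (7) = 1.3712
  x4 = (7 - (2)·-0.5556 - (1)·-0.6154 - (2)·1.5714) / (-7) = -0.7977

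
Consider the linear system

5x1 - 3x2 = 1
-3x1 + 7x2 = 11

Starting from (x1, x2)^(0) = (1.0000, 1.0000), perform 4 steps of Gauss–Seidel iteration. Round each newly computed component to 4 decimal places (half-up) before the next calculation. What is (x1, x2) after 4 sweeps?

Iteration 1:
  x1 = (1 - (-3)·1.0000) / (5) = 0.8000
  x2 = (11 - (-3)·0.8000) / (7) = 1.9143
Iteration 2:
  x1 = (1 - (-3)·1.9143) / (5) = 1.3486
  x2 = (11 - (-3)·1.3486) / (7) = 2.1494
Iteration 3:
  x1 = (1 - (-3)·2.1494) / (5) = 1.4896
  x2 = (11 - (-3)·1.4896) / (7) = 2.2098
Iteration 4:
  x1 = (1 - (-3)·2.2098) / (5) = 1.5259
  x2 = (11 - (-3)·1.5259) / (7) = 2.2254

(1.5259, 2.2254)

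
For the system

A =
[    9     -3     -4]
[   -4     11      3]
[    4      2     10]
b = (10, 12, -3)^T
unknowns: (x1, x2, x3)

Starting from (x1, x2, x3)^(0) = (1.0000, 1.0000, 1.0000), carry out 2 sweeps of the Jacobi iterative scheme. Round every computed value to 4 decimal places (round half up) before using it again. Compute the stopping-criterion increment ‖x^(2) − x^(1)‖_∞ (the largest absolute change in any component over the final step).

Iteration 1:
  x1 = (10 - (-3)·1.0000 - (-4)·1.0000) / (9) = 1.8889
  x2 = (12 - (-4)·1.0000 - (3)·1.0000) / (11) = 1.1818
  x3 = (-3 - (4)·1.0000 - (2)·1.0000) / (10) = -0.9000
Iteration 2:
  x1 = (10 - (-3)·1.1818 - (-4)·-0.9000) / (9) = 1.1050
  x2 = (12 - (-4)·1.8889 - (3)·-0.9000) / (11) = 2.0232
  x3 = (-3 - (4)·1.8889 - (2)·1.1818) / (10) = -1.2919
Change: (-0.7839, 0.8414, -0.3919) → max |·| = 0.8414

0.8414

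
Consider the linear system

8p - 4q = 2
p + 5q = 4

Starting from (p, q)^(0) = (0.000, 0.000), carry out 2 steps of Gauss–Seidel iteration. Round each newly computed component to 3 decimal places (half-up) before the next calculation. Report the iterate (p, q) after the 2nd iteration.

(0.625, 0.675)

Iteration 1:
  p = (2 - (-4)·0.000) / (8) = 0.250
  q = (4 - (1)·0.250) / (5) = 0.750
Iteration 2:
  p = (2 - (-4)·0.750) / (8) = 0.625
  q = (4 - (1)·0.625) / (5) = 0.675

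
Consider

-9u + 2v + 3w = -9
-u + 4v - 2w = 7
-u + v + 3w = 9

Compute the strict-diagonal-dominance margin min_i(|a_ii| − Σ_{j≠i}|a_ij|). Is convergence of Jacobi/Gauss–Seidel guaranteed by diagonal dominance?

row 1: |-9| − (2+3) = 4
row 2: |4| − (1+2) = 1
row 3: |3| − (1+1) = 1
minimum over rows = 1 → strictly diagonally dominant (convergence guaranteed)

1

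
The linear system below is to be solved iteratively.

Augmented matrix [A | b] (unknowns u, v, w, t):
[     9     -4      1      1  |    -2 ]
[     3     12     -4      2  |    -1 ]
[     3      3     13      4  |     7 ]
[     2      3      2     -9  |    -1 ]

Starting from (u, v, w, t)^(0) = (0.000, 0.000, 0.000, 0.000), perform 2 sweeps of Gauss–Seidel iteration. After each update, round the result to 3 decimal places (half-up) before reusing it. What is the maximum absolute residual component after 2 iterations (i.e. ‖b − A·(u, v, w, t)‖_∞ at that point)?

0.821

Iteration 1:
  u = (-2 - (-4)·0.000 - (1)·0.000 - (1)·0.000) / (9) = -0.222
  v = (-1 - (3)·-0.222 - (-4)·0.000 - (2)·0.000) / (12) = -0.028
  w = (7 - (3)·-0.222 - (3)·-0.028 - (4)·0.000) / (13) = 0.596
  t = (-1 - (2)·-0.222 - (3)·-0.028 - (2)·0.596) / (-9) = 0.185
Iteration 2:
  u = (-2 - (-4)·-0.028 - (1)·0.596 - (1)·0.185) / (9) = -0.321
  v = (-1 - (3)·-0.321 - (-4)·0.596 - (2)·0.185) / (12) = 0.165
  w = (7 - (3)·-0.321 - (3)·0.165 - (4)·0.185) / (13) = 0.518
  t = (-1 - (2)·-0.321 - (3)·0.165 - (2)·0.518) / (-9) = 0.210
Residual b − A·x = (0.821, -0.365, -0.106, 0.001); ∞-norm = 0.821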